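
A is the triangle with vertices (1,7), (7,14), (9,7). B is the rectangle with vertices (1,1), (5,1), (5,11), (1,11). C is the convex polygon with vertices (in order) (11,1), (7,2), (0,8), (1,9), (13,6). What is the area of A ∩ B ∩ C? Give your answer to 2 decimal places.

4.58

The intersection is the polygon with vertices (5,7), (1.167,7), (1.071,7.082), (2.412,8.647), (5,8).
By the shoelace formula its area is 4.58.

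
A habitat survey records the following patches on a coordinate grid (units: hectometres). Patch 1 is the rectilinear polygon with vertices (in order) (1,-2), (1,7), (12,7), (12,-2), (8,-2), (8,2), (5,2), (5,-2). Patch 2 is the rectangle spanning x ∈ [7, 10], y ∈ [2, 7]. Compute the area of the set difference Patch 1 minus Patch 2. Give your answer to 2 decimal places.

72.00

|Patch 1| = 87, |Patch 1∩Patch 2| = 15.
|Patch 1 ∖ Patch 2| = |Patch 1| − |Patch 1∩Patch 2| = 87 − 15 = 72.00.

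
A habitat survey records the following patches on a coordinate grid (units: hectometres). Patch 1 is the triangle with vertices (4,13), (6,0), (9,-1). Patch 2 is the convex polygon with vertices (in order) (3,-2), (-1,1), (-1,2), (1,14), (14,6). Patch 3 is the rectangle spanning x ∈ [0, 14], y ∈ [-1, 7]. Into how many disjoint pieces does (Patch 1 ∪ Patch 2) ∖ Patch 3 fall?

(Patch 1 ∪ Patch 2) ∖ Patch 3 splits into 2 disjoint pieces (area 48.2905, area 1.3542).

2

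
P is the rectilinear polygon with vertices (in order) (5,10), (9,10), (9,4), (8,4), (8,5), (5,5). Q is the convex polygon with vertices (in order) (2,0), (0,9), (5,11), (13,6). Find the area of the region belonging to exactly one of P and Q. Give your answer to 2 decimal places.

|P| = 21, |Q| = 76, |P∩Q| = 19.2.
|P △ Q| = |P| + |Q| − 2·|P∩Q| = 21 + 76 − 38.4 = 58.60.

58.60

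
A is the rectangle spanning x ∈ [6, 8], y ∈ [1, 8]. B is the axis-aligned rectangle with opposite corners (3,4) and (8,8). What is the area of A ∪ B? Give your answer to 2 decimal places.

By inclusion–exclusion:
Individual areas: |A| = 14, |B| = 20.
|A∩B|: x∈[6,8], y∈[4,8] → 2·4 = 8.
|A ∪ B| = 34 − 8 = 26.00.

26.00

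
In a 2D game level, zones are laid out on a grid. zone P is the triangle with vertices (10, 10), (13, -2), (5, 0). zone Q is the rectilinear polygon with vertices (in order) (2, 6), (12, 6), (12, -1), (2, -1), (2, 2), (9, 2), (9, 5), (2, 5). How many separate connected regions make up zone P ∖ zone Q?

3

zone P ∖ zone Q splits into 3 disjoint pieces (area 6, area 3, area 6.75).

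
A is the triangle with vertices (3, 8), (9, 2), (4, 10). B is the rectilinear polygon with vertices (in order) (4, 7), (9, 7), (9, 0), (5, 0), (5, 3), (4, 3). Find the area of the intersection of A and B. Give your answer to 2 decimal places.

The intersection is the polygon with vertices (4,7), (5.875,7), (9,2).
By the shoelace formula its area is 4.69.

4.69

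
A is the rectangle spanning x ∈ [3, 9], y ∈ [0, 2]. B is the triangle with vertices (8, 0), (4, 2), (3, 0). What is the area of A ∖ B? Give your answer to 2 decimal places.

7.00

|A| = 12, |A∩B| = 5.
|A ∖ B| = |A| − |A∩B| = 12 − 5 = 7.00.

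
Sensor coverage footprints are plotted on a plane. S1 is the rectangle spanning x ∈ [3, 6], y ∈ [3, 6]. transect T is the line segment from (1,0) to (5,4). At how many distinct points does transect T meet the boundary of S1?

The segment meets the boundary at (4,3).

1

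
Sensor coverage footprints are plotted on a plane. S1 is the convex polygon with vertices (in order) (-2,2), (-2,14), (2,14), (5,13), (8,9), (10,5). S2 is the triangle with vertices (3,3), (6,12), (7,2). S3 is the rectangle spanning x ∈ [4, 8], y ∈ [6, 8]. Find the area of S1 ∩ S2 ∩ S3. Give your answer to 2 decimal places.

4.33

The intersection is the polygon with vertices (6.6,6), (4,6), (4.667,8), (6.4,8).
By the shoelace formula its area is 4.33.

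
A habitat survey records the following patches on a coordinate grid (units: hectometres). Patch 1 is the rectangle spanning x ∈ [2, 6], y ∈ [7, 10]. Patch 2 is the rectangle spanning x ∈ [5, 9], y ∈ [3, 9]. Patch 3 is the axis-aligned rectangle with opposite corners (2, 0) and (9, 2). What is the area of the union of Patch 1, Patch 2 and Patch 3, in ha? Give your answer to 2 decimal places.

By inclusion–exclusion:
Individual areas: |Patch 1| = 12, |Patch 2| = 24, |Patch 3| = 14.
|Patch 1∩Patch 2|: x∈[5,6], y∈[7,9] → 1·2 = 2.
|Patch 1∩Patch 3| = 0 (no overlap).
|Patch 2∩Patch 3| = 0 (no overlap).
|Patch 1∩Patch 2∩Patch 3| = 0.
|Patch 1 ∪ Patch 2 ∪ Patch 3| = 50 − 2 + 0 = 48.00.

48.00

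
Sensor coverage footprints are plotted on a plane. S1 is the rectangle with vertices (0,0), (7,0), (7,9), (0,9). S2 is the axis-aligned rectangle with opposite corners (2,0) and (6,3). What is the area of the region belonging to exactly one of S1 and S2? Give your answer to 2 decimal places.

|S1∩S2|: x∈[2,6], y∈[0,3] → 4·3 = 12.
|S1 △ S2| = |S1| + |S2| − 2·|S1∩S2| = 63 + 12 − 24 = 51.00.

51.00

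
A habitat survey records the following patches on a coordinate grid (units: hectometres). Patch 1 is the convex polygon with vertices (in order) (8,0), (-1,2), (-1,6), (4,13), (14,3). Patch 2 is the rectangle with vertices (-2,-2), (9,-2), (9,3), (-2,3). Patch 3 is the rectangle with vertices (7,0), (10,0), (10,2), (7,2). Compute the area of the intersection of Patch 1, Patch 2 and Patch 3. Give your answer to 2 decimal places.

3.64

The intersection is the polygon with vertices (9,0.5), (8,0), (7,0.222), (7,2), (9,2).
By the shoelace formula its area is 3.64.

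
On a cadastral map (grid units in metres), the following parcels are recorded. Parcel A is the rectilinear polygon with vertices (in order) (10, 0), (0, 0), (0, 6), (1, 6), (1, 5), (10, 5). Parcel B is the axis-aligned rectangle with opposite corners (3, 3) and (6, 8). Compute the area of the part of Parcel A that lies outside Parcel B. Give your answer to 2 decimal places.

|Parcel A| = 51, |Parcel A∩Parcel B| = 6.
|Parcel A ∖ Parcel B| = |Parcel A| − |Parcel A∩Parcel B| = 51 − 6 = 45.00.

45.00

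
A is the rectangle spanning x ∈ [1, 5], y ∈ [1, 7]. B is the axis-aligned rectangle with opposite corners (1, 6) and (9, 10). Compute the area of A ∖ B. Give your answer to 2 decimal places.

|A∩B|: x∈[1,5], y∈[6,7] → 4·1 = 4.
|A| = 24.
|A ∖ B| = |A| − |A∩B| = 24 − 4 = 20.00.

20.00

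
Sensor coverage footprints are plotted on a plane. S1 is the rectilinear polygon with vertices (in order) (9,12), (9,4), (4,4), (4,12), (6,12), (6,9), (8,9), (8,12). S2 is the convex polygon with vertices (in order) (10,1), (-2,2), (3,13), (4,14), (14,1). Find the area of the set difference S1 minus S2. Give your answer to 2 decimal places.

4.00

|S1| = 34, |S1∩S2| = 29.9962.
|S1 ∖ S2| = |S1| − |S1∩S2| = 34 − 29.9962 = 4.00.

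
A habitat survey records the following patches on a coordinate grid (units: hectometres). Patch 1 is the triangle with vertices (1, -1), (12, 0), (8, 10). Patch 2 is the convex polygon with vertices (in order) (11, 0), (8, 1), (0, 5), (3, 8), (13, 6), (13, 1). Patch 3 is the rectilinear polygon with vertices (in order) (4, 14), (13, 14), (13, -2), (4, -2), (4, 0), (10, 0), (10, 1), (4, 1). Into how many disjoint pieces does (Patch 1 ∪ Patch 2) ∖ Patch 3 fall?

(Patch 1 ∪ Patch 2) ∖ Patch 3 is a single connected region.

1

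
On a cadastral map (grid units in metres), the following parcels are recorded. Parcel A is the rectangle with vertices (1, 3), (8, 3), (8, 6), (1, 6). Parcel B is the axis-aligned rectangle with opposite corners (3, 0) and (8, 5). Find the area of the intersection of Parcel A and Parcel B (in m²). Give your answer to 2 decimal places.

|Parcel A∩Parcel B|: x∈[3,8], y∈[3,5] → 5·2 = 10.

10.00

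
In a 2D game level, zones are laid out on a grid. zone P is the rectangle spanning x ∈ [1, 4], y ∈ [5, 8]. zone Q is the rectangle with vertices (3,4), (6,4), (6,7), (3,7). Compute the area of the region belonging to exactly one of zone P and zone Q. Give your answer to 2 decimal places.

|zone P∩zone Q|: x∈[3,4], y∈[5,7] → 1·2 = 2.
|zone P △ zone Q| = |zone P| + |zone Q| − 2·|zone P∩zone Q| = 9 + 9 − 4 = 14.00.

14.00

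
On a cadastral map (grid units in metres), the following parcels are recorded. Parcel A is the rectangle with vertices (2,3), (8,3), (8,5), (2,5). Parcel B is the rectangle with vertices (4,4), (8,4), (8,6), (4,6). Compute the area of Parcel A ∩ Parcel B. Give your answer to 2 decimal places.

|Parcel A∩Parcel B|: x∈[4,8], y∈[4,5] → 4·1 = 4.

4.00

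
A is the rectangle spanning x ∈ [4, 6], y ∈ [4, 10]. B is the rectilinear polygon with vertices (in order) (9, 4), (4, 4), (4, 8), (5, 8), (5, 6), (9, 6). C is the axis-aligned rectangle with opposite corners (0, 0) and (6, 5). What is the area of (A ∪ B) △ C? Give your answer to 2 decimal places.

44.00

|A ∪ B| = 18.
|(A ∪ B) ∩ C| = 2.
|(A ∪ B) △ C| = 18 + 30 − 4 = 44.00.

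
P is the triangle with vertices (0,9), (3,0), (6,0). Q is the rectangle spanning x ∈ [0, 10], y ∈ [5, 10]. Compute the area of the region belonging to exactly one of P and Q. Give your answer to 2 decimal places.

58.17

|P| = 13.5, |Q| = 50, |P∩Q| = 2.6667.
|P △ Q| = |P| + |Q| − 2·|P∩Q| = 13.5 + 50 − 5.3333 = 58.17.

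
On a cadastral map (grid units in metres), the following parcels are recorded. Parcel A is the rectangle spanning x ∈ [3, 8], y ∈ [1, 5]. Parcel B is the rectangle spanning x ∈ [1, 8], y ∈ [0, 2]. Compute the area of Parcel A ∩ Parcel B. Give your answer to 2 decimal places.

|Parcel A∩Parcel B|: x∈[3,8], y∈[1,2] → 5·1 = 5.

5.00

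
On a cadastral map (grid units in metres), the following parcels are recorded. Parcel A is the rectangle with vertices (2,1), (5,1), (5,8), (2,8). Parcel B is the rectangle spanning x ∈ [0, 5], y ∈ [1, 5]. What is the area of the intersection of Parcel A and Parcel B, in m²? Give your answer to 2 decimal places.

12.00

|Parcel A∩Parcel B|: x∈[2,5], y∈[1,5] → 3·4 = 12.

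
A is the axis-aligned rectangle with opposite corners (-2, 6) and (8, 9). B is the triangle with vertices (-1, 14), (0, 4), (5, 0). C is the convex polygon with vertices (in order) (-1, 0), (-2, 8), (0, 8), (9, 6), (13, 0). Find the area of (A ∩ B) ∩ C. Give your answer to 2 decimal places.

The region (A ∩ B) ∩ C is the polygon with vertices (2.429,6), (-0.2,6), (-0.4,8), (0,8), (1.737,7.614).
By the shoelace formula its area is 4.30.

4.30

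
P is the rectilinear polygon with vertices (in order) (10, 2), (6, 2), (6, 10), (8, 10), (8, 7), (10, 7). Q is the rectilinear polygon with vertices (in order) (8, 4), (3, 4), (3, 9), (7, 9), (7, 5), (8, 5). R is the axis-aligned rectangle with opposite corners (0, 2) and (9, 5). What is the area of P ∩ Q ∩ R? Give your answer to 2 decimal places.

The intersection is the polygon with vertices (8,5), (8,4), (6,4), (6,5), (7,5).
By the shoelace formula its area is 2.00.

2.00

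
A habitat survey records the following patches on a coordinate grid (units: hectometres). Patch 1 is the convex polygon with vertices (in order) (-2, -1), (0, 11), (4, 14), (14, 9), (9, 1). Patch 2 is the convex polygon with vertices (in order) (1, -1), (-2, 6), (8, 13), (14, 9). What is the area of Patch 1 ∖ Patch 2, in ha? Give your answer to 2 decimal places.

|Patch 1| = 150, |Patch 1∩Patch 2| = 96.0883.
|Patch 1 ∖ Patch 2| = |Patch 1| − |Patch 1∩Patch 2| = 150 − 96.0883 = 53.91.

53.91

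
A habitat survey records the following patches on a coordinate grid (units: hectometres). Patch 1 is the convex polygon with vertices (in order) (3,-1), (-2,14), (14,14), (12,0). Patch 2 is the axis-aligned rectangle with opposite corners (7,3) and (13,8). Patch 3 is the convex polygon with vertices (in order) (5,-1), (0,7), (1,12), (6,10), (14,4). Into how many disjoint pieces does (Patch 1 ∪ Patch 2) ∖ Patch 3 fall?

3

(Patch 1 ∪ Patch 2) ∖ Patch 3 splits into 3 disjoint pieces (area 75.3125, area 10.1984, area 6.6494).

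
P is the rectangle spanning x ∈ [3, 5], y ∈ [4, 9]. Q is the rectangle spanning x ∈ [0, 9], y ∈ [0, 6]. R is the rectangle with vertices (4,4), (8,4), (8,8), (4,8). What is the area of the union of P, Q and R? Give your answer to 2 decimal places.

66.00

By inclusion–exclusion:
Individual areas: |P| = 10, |Q| = 54, |R| = 16.
|P∩Q|: x∈[3,5], y∈[4,6] → 2·2 = 4.
|P∩R|: x∈[4,5], y∈[4,8] → 1·4 = 4.
|Q∩R|: x∈[4,8], y∈[4,6] → 4·2 = 8.
|P∩Q∩R| = 2.
|P ∪ Q ∪ R| = 80 − 16 + 2 = 66.00.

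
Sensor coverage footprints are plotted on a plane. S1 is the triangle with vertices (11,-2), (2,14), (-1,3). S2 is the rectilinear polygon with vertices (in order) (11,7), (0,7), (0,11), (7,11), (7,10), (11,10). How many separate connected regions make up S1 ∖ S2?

2

S1 ∖ S2 splits into 2 disjoint pieces (area 53.0369, area 3.7585).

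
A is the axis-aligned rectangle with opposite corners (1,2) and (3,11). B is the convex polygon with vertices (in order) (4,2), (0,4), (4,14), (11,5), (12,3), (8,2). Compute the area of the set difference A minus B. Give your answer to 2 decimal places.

|A| = 18, |A∩B| = 11.95.
|A ∖ B| = |A| − |A∩B| = 18 − 11.95 = 6.05.

6.05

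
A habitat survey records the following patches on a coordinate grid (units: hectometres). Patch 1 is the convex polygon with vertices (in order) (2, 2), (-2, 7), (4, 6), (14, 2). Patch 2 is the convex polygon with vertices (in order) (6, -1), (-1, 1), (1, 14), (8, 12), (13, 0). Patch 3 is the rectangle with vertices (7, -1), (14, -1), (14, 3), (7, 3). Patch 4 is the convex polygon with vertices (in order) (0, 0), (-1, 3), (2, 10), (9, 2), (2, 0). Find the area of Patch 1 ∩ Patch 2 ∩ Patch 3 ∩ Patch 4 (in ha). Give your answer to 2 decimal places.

The intersection is the polygon with vertices (7,2), (7,3), (8.125,3), (9,2).
By the shoelace formula its area is 1.56.

1.56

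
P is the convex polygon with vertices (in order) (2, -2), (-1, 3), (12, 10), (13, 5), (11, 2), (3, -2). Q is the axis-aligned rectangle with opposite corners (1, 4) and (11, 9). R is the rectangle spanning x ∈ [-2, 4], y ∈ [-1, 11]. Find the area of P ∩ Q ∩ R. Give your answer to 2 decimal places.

The intersection is the polygon with vertices (1,4), (1,4.077), (4,5.692), (4,4).
By the shoelace formula its area is 2.65.

2.65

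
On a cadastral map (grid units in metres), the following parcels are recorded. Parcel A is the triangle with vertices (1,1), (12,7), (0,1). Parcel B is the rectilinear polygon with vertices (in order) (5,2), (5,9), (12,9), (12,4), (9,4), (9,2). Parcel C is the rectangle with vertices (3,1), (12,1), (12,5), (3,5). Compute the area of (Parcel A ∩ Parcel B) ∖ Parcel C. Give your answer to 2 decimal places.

0.33

|Parcel A ∩ Parcel B| = 1.1136.
|(Parcel A ∩ Parcel B) ∩ Parcel C| = 0.7803.
|(Parcel A ∩ Parcel B) ∖ Parcel C| = 1.1136 − 0.7803 = 0.33.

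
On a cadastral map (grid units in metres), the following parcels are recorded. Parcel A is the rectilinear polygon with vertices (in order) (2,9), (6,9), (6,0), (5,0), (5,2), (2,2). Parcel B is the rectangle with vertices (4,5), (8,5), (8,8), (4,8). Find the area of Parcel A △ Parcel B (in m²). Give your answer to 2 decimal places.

30.00

|Parcel A| = 30, |Parcel B| = 12, |Parcel A∩Parcel B| = 6.
|Parcel A △ Parcel B| = |Parcel A| + |Parcel B| − 2·|Parcel A∩Parcel B| = 30 + 12 − 12 = 30.00.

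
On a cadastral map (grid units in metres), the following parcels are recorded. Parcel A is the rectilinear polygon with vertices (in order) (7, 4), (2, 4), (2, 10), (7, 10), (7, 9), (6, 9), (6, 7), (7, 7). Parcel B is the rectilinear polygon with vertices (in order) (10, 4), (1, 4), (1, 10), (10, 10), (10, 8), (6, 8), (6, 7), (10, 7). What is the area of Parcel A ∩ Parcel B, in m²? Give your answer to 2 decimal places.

28.00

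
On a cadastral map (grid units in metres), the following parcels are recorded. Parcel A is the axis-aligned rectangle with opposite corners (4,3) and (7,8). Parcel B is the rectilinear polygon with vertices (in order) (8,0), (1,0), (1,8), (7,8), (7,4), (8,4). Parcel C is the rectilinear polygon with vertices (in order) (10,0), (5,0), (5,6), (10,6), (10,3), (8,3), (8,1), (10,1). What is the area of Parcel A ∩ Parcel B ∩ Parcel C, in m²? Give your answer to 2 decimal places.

The intersection is the polygon with vertices (5,3), (5,6), (7,6), (7,4), (7,3).
By the shoelace formula its area is 6.00.

6.00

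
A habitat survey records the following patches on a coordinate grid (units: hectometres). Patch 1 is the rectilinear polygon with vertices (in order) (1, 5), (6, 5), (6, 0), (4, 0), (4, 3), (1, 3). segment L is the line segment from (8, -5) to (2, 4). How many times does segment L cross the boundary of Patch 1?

3

The segment meets the boundary at (2.667,3), (4,1), (4.667,0).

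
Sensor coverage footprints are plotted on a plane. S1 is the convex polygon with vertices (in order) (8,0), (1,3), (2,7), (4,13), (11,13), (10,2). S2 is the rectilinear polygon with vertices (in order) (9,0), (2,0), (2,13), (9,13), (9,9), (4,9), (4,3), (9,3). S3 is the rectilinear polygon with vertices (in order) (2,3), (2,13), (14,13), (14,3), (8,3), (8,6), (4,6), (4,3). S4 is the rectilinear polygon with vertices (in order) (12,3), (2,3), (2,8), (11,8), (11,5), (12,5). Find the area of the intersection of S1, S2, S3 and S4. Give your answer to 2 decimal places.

9.83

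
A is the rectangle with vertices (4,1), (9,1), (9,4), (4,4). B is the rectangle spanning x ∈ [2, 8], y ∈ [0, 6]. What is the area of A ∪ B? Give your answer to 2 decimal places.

39.00

By inclusion–exclusion:
Individual areas: |A| = 15, |B| = 36.
|A∩B|: x∈[4,8], y∈[1,4] → 4·3 = 12.
|A ∪ B| = 51 − 12 = 39.00.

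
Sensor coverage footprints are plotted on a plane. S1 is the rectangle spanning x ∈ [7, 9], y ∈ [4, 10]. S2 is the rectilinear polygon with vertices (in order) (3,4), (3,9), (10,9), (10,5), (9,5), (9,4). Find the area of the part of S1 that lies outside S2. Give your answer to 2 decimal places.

|S1| = 12, |S1∩S2| = 10.
|S1 ∖ S2| = |S1| − |S1∩S2| = 12 − 10 = 2.00.

2.00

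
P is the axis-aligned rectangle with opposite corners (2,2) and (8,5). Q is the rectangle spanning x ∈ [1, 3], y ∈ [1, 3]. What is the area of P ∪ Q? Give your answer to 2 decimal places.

21.00

By inclusion–exclusion:
Individual areas: |P| = 18, |Q| = 4.
|P∩Q|: x∈[2,3], y∈[2,3] → 1·1 = 1.
|P ∪ Q| = 22 − 1 = 21.00.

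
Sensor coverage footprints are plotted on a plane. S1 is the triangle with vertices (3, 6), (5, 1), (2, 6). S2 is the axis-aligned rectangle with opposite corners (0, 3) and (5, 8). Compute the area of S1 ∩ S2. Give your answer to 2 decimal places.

The intersection is the polygon with vertices (4.2,3), (3.8,3), (2,6), (3,6).
By the shoelace formula its area is 2.10.

2.10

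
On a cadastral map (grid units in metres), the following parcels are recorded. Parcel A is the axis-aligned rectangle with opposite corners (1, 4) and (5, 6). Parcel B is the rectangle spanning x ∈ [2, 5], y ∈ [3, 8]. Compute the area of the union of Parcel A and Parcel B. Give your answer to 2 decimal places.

By inclusion–exclusion:
Individual areas: |Parcel A| = 8, |Parcel B| = 15.
|Parcel A∩Parcel B|: x∈[2,5], y∈[4,6] → 3·2 = 6.
|Parcel A ∪ Parcel B| = 23 − 6 = 17.00.

17.00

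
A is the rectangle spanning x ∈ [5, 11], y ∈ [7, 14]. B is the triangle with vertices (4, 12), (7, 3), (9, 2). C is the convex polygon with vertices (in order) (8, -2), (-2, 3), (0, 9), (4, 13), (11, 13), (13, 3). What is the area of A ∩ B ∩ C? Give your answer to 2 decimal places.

1.58

The intersection is the polygon with vertices (6.5,7), (5.667,7), (5,9), (5,10).
By the shoelace formula its area is 1.58.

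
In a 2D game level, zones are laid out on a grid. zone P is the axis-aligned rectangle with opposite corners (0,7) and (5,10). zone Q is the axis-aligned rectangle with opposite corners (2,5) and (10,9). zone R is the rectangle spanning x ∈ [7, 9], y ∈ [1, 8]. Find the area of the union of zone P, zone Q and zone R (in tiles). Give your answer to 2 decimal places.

49.00

By inclusion–exclusion:
Individual areas: |zone P| = 15, |zone Q| = 32, |zone R| = 14.
|zone P∩zone Q|: x∈[2,5], y∈[7,9] → 3·2 = 6.
|zone P∩zone R| = 0 (no overlap).
|zone Q∩zone R|: x∈[7,9], y∈[5,8] → 2·3 = 6.
|zone P∩zone Q∩zone R| = 0.
|zone P ∪ zone Q ∪ zone R| = 61 − 12 + 0 = 49.00.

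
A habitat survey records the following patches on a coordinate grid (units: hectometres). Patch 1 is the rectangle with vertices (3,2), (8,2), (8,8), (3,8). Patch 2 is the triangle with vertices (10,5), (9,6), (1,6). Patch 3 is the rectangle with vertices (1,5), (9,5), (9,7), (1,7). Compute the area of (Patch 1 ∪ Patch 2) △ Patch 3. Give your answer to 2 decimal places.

25.39

|Patch 1 ∪ Patch 2| = 31.5.
|(Patch 1 ∪ Patch 2) ∩ Patch 3| = 11.0556.
|(Patch 1 ∪ Patch 2) △ Patch 3| = 31.5 + 16 − 22.1111 = 25.39.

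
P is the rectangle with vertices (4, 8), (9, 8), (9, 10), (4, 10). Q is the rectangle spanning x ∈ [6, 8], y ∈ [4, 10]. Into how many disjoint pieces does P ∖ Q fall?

P ∖ Q splits into 2 disjoint pieces (area 2, area 4).

2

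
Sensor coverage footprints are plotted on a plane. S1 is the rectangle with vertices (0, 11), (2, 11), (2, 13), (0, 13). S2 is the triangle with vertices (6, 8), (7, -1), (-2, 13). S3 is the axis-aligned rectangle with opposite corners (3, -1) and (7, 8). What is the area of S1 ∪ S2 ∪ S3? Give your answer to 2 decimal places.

By inclusion–exclusion:
Individual areas: |S1| = 4, |S2| = 33.5, |S3| = 36.
|S1∩S2| = 0.45.
|S1∩S3| = 0 (no overlap).
|S2∩S3| = 19.0556.
|S1∩S2∩S3| = 0.
|S1 ∪ S2 ∪ S3| = 73.5 − 19.5056 + 0 = 53.99.

53.99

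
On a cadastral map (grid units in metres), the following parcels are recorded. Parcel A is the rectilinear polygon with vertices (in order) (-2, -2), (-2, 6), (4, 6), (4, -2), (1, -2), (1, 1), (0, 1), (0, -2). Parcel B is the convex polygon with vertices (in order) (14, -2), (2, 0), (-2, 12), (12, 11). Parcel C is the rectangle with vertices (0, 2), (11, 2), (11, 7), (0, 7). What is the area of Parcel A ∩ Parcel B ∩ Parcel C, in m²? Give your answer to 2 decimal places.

The intersection is the polygon with vertices (4,2), (1.333,2), (0,6), (4,6).
By the shoelace formula its area is 13.33.

13.33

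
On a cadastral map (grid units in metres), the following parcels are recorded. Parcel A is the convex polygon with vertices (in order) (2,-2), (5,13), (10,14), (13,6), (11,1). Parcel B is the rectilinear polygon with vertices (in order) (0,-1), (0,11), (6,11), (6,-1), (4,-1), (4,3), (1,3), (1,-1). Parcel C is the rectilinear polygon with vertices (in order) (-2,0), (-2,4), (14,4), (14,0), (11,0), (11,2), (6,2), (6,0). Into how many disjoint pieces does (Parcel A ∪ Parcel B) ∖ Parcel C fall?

3

(Parcel A ∪ Parcel B) ∖ Parcel C splits into 3 disjoint pieces (area 1, area 100.1, area 14.2667).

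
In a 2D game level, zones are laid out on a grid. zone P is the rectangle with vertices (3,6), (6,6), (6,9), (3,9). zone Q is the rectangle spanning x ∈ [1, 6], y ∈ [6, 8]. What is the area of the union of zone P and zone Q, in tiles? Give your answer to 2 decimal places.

13.00

By inclusion–exclusion:
Individual areas: |zone P| = 9, |zone Q| = 10.
|zone P∩zone Q|: x∈[3,6], y∈[6,8] → 3·2 = 6.
|zone P ∪ zone Q| = 19 − 6 = 13.00.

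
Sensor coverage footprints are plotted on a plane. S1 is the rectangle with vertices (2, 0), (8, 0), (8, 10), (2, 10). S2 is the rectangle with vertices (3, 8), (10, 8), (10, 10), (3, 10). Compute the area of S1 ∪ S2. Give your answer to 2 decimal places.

By inclusion–exclusion:
Individual areas: |S1| = 60, |S2| = 14.
|S1∩S2|: x∈[3,8], y∈[8,10] → 5·2 = 10.
|S1 ∪ S2| = 74 − 10 = 64.00.

64.00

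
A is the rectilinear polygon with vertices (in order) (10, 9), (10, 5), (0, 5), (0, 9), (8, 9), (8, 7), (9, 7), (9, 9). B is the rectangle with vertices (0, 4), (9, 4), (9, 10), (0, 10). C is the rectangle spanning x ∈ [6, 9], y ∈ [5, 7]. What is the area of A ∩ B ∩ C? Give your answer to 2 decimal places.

The intersection is the polygon with vertices (9,7), (9,5), (6,5), (6,7), (8,7).
By the shoelace formula its area is 6.00.

6.00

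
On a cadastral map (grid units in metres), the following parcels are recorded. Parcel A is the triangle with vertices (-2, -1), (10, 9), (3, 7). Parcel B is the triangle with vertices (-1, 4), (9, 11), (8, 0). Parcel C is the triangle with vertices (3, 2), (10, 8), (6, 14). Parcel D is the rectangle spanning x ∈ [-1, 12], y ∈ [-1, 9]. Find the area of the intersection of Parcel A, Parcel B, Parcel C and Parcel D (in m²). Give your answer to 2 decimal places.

The intersection is the polygon with vertices (8.721,7.934), (3.368,3.474), (4.346,7.385), (8.787,8.653).
By the shoelace formula its area is 9.84.

9.84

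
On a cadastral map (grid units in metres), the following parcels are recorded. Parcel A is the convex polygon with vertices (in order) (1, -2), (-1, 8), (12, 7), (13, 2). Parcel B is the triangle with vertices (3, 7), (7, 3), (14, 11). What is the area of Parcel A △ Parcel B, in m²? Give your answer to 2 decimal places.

91.02

|Parcel A| = 96, |Parcel B| = 30, |Parcel A∩Parcel B| = 17.4903.
|Parcel A △ Parcel B| = |Parcel A| + |Parcel B| − 2·|Parcel A∩Parcel B| = 96 + 30 − 34.9807 = 91.02.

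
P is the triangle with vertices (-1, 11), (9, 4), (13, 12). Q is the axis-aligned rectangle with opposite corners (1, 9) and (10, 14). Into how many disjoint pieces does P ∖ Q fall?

2

P ∖ Q splits into 2 disjoint pieces (area 1.5429, area 30.5357).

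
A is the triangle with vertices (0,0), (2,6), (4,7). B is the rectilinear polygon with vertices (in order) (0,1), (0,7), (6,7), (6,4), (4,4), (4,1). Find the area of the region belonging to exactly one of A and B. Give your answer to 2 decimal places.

|A| = 5, |B| = 30, |A∩B| = 4.881.
|A △ B| = |A| + |B| − 2·|A∩B| = 5 + 30 − 9.7619 = 25.24.

25.24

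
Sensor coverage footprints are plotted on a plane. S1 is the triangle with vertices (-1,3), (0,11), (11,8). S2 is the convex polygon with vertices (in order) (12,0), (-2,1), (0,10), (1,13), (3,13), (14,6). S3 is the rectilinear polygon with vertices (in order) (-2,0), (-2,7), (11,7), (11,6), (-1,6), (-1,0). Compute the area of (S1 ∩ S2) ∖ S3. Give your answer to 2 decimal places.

37.23

|S1 ∩ S2| = 45.1969.
|(S1 ∩ S2) ∩ S3| = 7.9625.
|(S1 ∩ S2) ∖ S3| = 45.1969 − 7.9625 = 37.23.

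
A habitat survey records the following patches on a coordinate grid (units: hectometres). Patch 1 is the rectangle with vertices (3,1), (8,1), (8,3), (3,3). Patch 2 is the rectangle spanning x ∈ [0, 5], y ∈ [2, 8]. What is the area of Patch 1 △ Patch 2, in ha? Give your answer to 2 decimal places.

|Patch 1∩Patch 2|: x∈[3,5], y∈[2,3] → 2·1 = 2.
|Patch 1 △ Patch 2| = |Patch 1| + |Patch 2| − 2·|Patch 1∩Patch 2| = 10 + 30 − 4 = 36.00.

36.00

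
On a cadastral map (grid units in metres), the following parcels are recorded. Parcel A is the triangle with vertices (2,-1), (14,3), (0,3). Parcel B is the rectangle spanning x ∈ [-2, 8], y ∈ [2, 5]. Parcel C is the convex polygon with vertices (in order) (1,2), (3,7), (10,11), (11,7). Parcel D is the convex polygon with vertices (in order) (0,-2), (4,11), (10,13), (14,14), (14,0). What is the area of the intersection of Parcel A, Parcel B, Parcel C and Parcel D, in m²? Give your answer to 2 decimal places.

The intersection is the polygon with vertices (1.273,2.136), (1.538,3), (3,3).
By the shoelace formula its area is 0.63.

0.63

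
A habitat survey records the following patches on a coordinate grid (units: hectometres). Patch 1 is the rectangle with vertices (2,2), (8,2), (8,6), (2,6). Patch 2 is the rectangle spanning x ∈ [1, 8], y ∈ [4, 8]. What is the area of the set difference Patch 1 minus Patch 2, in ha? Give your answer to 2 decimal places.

|Patch 1∩Patch 2|: x∈[2,8], y∈[4,6] → 6·2 = 12.
|Patch 1| = 24.
|Patch 1 ∖ Patch 2| = |Patch 1| − |Patch 1∩Patch 2| = 24 − 12 = 12.00.

12.00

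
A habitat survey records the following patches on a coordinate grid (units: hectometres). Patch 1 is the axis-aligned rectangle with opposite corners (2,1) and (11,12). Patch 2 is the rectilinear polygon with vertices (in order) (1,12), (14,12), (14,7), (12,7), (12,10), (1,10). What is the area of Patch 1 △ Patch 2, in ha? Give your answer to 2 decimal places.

|Patch 1| = 99, |Patch 2| = 32, |Patch 1∩Patch 2| = 18.
|Patch 1 △ Patch 2| = |Patch 1| + |Patch 2| − 2·|Patch 1∩Patch 2| = 99 + 32 − 36 = 95.00.

95.00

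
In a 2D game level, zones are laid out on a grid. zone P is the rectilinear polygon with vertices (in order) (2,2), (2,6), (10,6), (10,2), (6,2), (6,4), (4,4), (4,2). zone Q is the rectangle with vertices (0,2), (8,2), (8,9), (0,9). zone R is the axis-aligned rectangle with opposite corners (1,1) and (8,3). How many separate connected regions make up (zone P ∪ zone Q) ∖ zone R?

1

(zone P ∪ zone Q) ∖ zone R is a single connected region.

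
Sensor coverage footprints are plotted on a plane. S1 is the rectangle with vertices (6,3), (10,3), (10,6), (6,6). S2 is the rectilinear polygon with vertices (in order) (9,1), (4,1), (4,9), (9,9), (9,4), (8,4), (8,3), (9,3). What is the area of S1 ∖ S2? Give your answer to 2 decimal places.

4.00

|S1| = 12, |S1∩S2| = 8.
|S1 ∖ S2| = |S1| − |S1∩S2| = 12 − 8 = 4.00.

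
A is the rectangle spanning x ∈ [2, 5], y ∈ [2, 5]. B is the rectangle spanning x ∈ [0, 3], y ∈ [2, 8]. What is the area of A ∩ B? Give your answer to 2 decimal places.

|A∩B|: x∈[2,3], y∈[2,5] → 1·3 = 3.

3.00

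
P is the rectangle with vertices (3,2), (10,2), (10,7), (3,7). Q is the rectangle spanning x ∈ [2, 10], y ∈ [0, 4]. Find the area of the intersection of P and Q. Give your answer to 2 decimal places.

14.00

|P∩Q|: x∈[3,10], y∈[2,4] → 7·2 = 14.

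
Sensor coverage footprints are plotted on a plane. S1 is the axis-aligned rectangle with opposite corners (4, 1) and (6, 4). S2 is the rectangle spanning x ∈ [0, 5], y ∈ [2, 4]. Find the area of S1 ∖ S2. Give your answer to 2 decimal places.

4.00

|S1∩S2|: x∈[4,5], y∈[2,4] → 1·2 = 2.
|S1| = 6.
|S1 ∖ S2| = |S1| − |S1∩S2| = 6 − 2 = 4.00.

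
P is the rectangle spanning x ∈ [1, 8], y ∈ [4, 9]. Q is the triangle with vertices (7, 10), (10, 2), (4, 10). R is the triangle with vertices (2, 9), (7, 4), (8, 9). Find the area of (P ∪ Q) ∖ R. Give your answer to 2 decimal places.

25.48

|P ∪ Q| = 40.4792.
|(P ∪ Q) ∩ R| = 15.
|(P ∪ Q) ∖ R| = 40.4792 − 15 = 25.48.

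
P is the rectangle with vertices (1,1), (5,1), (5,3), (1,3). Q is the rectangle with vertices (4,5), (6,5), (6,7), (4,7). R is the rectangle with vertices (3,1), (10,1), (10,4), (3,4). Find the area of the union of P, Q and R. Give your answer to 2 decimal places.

By inclusion–exclusion:
Individual areas: |P| = 8, |Q| = 4, |R| = 21.
|P∩Q| = 0 (no overlap).
|P∩R|: x∈[3,5], y∈[1,3] → 2·2 = 4.
|Q∩R| = 0 (no overlap).
|P∩Q∩R| = 0.
|P ∪ Q ∪ R| = 33 − 4 + 0 = 29.00.

29.00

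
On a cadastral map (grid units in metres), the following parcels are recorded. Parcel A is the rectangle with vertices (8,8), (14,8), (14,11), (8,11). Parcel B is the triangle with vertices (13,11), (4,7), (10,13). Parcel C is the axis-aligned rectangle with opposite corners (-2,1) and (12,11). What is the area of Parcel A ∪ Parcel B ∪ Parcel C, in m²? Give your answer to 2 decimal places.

By inclusion–exclusion:
Individual areas: |Parcel A| = 18, |Parcel B| = 15, |Parcel C| = 140.
|Parcel A∩Parcel B| = 5.5556.
|Parcel A∩Parcel C|: x∈[8,12], y∈[8,11] → 4·3 = 12.
|Parcel B∩Parcel C| = 9.7778.
|Parcel A∩Parcel B∩Parcel C| = 5.3333.
|Parcel A ∪ Parcel B ∪ Parcel C| = 173 − 27.3333 + 5.3333 = 151.00.

151.00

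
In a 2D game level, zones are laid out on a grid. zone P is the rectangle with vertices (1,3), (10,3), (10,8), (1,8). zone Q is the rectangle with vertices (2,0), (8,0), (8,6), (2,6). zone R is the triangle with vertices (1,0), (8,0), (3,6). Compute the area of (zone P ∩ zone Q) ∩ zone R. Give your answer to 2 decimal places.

5.25

The region (zone P ∩ zone Q) ∩ zone R is the polygon with vertices (2,3), (3,6), (5.5,3).
By the shoelace formula its area is 5.25.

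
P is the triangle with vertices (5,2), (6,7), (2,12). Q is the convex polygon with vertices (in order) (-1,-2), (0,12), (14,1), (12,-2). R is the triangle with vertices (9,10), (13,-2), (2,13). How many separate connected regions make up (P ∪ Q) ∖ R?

2

(P ∪ Q) ∖ R splits into 2 disjoint pieces (area 112.0254, area 4.129).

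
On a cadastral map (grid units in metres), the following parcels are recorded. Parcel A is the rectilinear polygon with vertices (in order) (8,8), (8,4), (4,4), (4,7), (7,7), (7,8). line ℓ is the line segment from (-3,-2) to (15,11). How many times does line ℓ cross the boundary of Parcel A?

The segment meets the boundary at (8,5.944), (5.308,4).

2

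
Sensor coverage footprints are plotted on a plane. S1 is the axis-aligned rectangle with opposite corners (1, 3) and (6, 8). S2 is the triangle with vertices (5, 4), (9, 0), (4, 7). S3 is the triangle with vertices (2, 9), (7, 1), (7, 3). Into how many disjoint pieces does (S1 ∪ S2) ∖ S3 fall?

(S1 ∪ S2) ∖ S3 splits into 3 disjoint pieces (area 15.9375, area 6.0167, area 0.8).

3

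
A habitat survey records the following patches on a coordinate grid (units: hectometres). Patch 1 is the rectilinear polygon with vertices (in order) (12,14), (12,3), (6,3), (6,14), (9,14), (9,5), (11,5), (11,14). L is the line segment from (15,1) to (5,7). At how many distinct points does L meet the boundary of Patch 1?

The segment meets the boundary at (6,6.4), (11.667,3).

2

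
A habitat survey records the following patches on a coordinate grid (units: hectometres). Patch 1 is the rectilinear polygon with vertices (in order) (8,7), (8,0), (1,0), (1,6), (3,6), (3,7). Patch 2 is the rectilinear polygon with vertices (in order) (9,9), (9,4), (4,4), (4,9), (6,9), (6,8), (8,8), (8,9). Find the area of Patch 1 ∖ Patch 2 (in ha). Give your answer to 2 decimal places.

35.00

|Patch 1| = 47, |Patch 1∩Patch 2| = 12.
|Patch 1 ∖ Patch 2| = |Patch 1| − |Patch 1∩Patch 2| = 47 − 12 = 35.00.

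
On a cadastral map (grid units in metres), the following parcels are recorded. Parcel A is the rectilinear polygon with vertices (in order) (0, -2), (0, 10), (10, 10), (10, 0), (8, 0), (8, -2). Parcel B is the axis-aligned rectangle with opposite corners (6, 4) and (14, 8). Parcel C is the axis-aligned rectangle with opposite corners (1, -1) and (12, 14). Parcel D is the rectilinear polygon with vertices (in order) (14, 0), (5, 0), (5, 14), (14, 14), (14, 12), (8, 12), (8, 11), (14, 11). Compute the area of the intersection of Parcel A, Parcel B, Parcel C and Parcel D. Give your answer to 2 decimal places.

16.00

The intersection is the polygon with vertices (6,8), (10,8), (10,4), (6,4).
By the shoelace formula its area is 16.00.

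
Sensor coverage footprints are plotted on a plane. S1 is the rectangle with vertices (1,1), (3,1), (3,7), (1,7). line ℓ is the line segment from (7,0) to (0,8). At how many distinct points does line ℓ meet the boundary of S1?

2

The segment meets the boundary at (1,6.857), (3,4.571).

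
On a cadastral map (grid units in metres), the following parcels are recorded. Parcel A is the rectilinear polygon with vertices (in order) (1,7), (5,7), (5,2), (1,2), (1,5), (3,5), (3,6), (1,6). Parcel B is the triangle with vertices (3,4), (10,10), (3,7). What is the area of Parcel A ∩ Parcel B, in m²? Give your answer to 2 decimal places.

The intersection is the polygon with vertices (5,7), (5,5.714), (3,4), (3,5), (3,6), (3,7).
By the shoelace formula its area is 4.29.

4.29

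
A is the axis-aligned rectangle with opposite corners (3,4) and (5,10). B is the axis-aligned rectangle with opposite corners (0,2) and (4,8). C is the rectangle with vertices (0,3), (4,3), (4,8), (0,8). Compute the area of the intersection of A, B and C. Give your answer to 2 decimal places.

The intersection is the polygon with vertices (3,8), (4,8), (4,4), (3,4).
By the shoelace formula its area is 4.00.

4.00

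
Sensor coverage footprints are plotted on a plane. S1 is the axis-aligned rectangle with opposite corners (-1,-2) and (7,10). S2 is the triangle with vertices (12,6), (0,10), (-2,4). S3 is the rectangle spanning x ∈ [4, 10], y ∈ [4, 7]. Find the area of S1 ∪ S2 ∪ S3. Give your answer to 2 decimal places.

108.05

By inclusion–exclusion:
Individual areas: |S1| = 96, |S2| = 40, |S3| = 18.
|S1∩S2| = 32.619.
|S1∩S3|: x∈[4,7], y∈[4,7] → 3·3 = 9.
|S2∩S3| = 10.119.
|S1∩S2∩S3| = 5.7857.
|S1 ∪ S2 ∪ S3| = 154 − 51.7381 + 5.7857 = 108.05.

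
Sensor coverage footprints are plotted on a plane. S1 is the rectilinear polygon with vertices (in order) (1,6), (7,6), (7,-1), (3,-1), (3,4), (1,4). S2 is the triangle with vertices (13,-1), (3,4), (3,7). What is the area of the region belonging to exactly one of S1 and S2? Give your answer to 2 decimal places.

29.05

|S1| = 32, |S2| = 15, |S1∩S2| = 8.975.
|S1 △ S2| = |S1| + |S2| − 2·|S1∩S2| = 32 + 15 − 17.95 = 29.05.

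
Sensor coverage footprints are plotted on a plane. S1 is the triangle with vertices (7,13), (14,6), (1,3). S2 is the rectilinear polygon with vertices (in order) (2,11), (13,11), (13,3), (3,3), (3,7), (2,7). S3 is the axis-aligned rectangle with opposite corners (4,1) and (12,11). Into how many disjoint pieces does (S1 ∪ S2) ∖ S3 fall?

(S1 ∪ S2) ∖ S3 splits into 3 disjoint pieces (area 8.6154, area 14.8718, area 3.2).

3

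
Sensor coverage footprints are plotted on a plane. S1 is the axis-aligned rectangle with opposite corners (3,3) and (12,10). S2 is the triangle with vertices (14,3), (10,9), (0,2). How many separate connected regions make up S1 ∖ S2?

S1 ∖ S2 is a single connected region.

1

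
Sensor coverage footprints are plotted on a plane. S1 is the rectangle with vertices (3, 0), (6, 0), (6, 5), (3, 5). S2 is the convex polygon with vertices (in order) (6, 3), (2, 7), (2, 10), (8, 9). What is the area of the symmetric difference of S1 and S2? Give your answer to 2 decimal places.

36.00

|S1| = 15, |S2| = 25, |S1∩S2| = 2.
|S1 △ S2| = |S1| + |S2| − 2·|S1∩S2| = 15 + 25 − 4 = 36.00.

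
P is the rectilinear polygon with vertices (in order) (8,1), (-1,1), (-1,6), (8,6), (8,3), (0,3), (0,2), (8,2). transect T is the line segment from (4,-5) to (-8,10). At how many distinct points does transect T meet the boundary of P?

The segment meets the boundary at (-1,1.25), (-0.8,1).

2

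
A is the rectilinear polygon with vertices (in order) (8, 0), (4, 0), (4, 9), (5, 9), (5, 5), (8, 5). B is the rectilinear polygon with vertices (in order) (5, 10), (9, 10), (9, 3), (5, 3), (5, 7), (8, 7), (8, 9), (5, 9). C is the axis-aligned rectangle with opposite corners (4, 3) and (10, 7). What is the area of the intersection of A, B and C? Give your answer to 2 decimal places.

6.00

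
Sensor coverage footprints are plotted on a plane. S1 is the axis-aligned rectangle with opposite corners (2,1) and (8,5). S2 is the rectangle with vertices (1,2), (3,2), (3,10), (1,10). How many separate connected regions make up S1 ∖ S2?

S1 ∖ S2 is a single connected region.

1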